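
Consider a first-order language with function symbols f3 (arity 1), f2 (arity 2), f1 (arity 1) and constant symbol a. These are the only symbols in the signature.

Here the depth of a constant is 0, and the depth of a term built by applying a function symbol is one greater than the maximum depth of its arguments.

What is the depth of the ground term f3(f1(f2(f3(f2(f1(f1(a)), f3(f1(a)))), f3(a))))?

7

depth(f1(a)) = 1 + depth(a) = 1 + 0 = 1
depth(f1(f1(a))) = 1 + depth(f1(a)) = 1 + 1 = 2
depth(f3(f1(a))) = 1 + depth(f1(a)) = 1 + 1 = 2
depth(f2(f1(f1(a)), f3(f1(a)))) = 1 + max(2, 2) = 3
depth(f3(f2(f1(f1(a)), f3(f1(a))))) = 1 + depth(f2(f1(f1(a)), f3(f1(a)))) = 1 + 3 = 4
depth(f3(a)) = 1 + depth(a) = 1 + 0 = 1
depth(f2(f3(f2(f1(f1(a)), f3(f1(a)))), f3(a))) = 1 + max(4, 1) = 5
depth(f1(f2(f3(f2(f1(f1(a)), f3(f1(a)))), f3(a)))) = 1 + depth(f2(f3(f2(f1(f1(a)), f3(f1(a)))), f3(a))) = 1 + 5 = 6
depth(f3(f1(f2(f3(f2(f1(f1(a)), f3(f1(a)))), f3(a))))) = 1 + depth(f1(f2(f3(f2(f1(f1(a)), f3(f1(a)))), f3(a)))) = 1 + 6 = 7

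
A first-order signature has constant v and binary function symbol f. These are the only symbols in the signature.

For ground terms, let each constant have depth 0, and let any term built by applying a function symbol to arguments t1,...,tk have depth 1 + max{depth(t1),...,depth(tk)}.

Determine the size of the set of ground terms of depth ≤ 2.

Let N_k count ground terms of depth at most k. Each non-constant term of depth ≤ k is some function symbol applied to depth-≤(k−1) arguments, giving N_k = 1 + N_{k-1}^2.
N_0 = 1
N_1 = 1 + 1^2 = 2
N_2 = 1 + 2^2 = 5

5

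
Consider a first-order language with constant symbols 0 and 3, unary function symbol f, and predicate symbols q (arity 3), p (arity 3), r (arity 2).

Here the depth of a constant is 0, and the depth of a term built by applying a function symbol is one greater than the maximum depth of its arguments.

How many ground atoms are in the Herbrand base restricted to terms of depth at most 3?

First count ground terms of depth ≤ 3.
Count level by level. With function symbols f/1, the terms of depth ≤ k are the 2 constants together with each function applied to depth-≤(k−1) tuples, so N_k = 2 + N_{k-1}.
N_0 = 2
N_1 = 2 + 2 = 4
N_2 = 2 + 4 = 6
N_3 = 2 + 6 = 8
So |H| = 8.
For each predicate symbol, the number of ground atoms is |H| raised to its arity; summing:
  q: 8^3 = 512;  p: 8^3 = 512;  r: 8^2 = 64
Total ground atoms: 512 + 512 + 64 = 1088.

1088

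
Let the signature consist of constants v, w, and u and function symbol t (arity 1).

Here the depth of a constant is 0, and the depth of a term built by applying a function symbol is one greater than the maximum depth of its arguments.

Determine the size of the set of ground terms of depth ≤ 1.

Let N_k count ground terms of depth at most k. Each non-constant term of depth ≤ k is some function symbol applied to depth-≤(k−1) arguments, giving N_k = 3 + N_{k-1}.
N_0 = 3
N_1 = 3 + 3 = 6

6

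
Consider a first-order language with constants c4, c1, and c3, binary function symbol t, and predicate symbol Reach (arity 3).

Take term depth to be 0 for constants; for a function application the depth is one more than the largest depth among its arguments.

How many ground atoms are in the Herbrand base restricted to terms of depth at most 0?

First count ground terms of depth ≤ 0.
Count level by level. With function symbols t/2, the terms of depth ≤ k are the 3 constants together with each function applied to depth-≤(k−1) tuples, so N_k = 3 + N_{k-1}^2.
N_0 = 3
So |H| = 3.
Each predicate of arity r yields |H|^r ground atoms (one per choice of an r-tuple from H):
  Reach: 3^3 = 27
Total ground atoms: 27.

27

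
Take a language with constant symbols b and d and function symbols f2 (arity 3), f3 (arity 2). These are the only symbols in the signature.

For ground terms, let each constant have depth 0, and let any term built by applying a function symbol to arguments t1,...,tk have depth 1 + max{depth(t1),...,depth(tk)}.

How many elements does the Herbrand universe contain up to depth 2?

2942

Write N_k for the number of ground terms of depth ≤ k. A term of depth ≤ k is either a constant or a function symbol applied to arguments of depth ≤ k−1, so N_k = 2 + N_{k-1}^3 + N_{k-1}^2.
N_0 = 2
N_1 = 2 + 2^3 + 2^2 = 14
N_2 = 2 + 14^3 + 14^2 = 2942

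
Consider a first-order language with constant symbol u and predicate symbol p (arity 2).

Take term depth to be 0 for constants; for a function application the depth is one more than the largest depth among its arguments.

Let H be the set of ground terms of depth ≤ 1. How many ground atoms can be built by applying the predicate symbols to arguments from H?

First count ground terms of depth ≤ 1.
With no function symbols every ground term is a constant, so there is exactly 1 ground term at every depth bound.
N_0 = 1
N_1 = 1
Explicitly: u.
So |H| = 1.
Ground atoms are formed by filling each argument slot of a predicate with a term from H, so an r-ary predicate gives |H|^r atoms:
  p: 1^2 = 1
Total ground atoms: 1.

1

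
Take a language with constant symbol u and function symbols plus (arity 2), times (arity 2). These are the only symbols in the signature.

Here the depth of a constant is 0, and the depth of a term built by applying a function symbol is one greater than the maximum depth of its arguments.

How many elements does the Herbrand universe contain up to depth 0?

1

Let N_k = |{terms of depth ≤ k}|. Then N_0 = 1 and N_k = 1 + N_{k-1}^2 + N_{k-1}^2 for k ≥ 1 (one summand per function symbol, arity giving the exponent).
N_0 = 1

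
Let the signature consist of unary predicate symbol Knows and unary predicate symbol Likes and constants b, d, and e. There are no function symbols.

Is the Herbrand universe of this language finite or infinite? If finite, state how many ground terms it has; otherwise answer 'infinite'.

3

There are no function symbols, so every ground term is one of the 3 constants.
The Herbrand universe is {b, d, e}, which is finite with 3 elements.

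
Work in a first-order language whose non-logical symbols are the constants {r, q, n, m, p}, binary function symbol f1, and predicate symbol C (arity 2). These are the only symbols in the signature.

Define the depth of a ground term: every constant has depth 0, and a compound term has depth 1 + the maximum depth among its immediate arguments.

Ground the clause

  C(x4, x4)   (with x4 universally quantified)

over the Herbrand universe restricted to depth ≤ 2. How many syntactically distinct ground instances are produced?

905

Ground terms of depth ≤ 2:
  If N_k denotes the number of depth-≤k ground terms, the 5 constants give N_0 = 5, and each function symbol of arity r contributes N_{k-1}^r new terms at level k: N_k = 5 + N_{k-1}^2.
  N_0 = 5
  N_1 = 5 + 5^2 = 30
  N_2 = 5 + 30^2 = 905
So there are 905 ground terms available for substitution.
The body mentions the single quantified variable x4; since ground terms form a free algebra, no two substitutions collapse to the same formula.
Number of ground instances = 905.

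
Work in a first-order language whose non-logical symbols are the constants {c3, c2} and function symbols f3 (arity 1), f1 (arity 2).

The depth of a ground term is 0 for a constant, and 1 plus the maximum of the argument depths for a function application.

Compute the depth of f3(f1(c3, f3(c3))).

depth(f3(c3)) = 1 + depth(c3) = 1 + 0 = 1
depth(f1(c3, f3(c3))) = 1 + max(0, 1) = 2
depth(f3(f1(c3, f3(c3)))) = 1 + depth(f1(c3, f3(c3))) = 1 + 2 = 3

3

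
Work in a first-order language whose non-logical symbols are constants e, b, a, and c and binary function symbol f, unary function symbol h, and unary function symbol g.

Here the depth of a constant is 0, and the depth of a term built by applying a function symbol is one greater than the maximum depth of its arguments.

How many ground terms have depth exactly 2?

816

If N_k denotes the number of depth-≤k ground terms, the 4 constants give N_0 = 4, and each function symbol of arity r contributes N_{k-1}^r new terms at level k: N_k = 4 + N_{k-1}^2 + N_{k-1} + N_{k-1}.
N_0 = 4
N_1 = 4 + 4^2 + 4 + 4 = 28
N_2 = 4 + 28^2 + 28 + 28 = 844
Terms of depth exactly 2: N_2 − N_1 = 844 − 28 = 816.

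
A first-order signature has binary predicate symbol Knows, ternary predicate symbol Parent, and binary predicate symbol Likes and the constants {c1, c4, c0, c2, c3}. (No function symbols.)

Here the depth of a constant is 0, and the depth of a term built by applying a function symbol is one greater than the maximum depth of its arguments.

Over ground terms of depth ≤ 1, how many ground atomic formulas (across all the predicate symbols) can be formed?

175

First count ground terms of depth ≤ 1.
With no function symbols every ground term is a constant, so there are exactly 5 ground terms at every depth bound.
N_0 = 5
N_1 = 5
Explicitly: c1, c4, c0, c2, c3.
So |H| = 5.
Each predicate of arity r yields |H|^r ground atoms (one per choice of an r-tuple from H):
  Knows: 5^2 = 25;  Parent: 5^3 = 125;  Likes: 5^2 = 25
Total ground atoms: 25 + 125 + 25 = 175.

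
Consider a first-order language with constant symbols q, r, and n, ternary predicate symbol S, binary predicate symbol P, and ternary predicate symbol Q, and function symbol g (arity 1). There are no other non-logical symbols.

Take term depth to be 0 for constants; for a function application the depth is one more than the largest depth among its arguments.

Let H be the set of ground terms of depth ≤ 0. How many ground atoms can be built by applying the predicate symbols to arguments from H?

First count ground terms of depth ≤ 0.
Count level by level. With function symbols g/1, the terms of depth ≤ k are the 3 constants together with each function applied to depth-≤(k−1) tuples, so N_k = 3 + N_{k-1}.
N_0 = 3
Explicitly: q, r, n.
So |H| = 3.
A ground atom is a predicate applied to a tuple of terms from H, so the count is the sum over predicates of |H|^arity:
  S: 3^3 = 27;  P: 3^2 = 9;  Q: 3^3 = 27
Total ground atoms: 27 + 9 + 27 = 63.

63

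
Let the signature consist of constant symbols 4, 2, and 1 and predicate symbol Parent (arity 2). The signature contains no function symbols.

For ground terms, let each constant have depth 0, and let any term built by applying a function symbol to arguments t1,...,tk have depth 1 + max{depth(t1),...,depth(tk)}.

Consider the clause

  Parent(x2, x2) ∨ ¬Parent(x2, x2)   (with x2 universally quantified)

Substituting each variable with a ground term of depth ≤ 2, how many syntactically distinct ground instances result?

3

Ground terms of depth ≤ 2:
  With no function symbols every ground term is a constant, so there are exactly 3 ground terms at every depth bound.
  N_0 = 3
  N_1 = 3
  N_2 = 3
  Explicitly: 4, 2, 1.
So there are 3 ground terms available for substitution.
There is 1 variable to instantiate (x2),  occurring in at least one literal, so different choices give different ground instances.
Number of ground instances = 3.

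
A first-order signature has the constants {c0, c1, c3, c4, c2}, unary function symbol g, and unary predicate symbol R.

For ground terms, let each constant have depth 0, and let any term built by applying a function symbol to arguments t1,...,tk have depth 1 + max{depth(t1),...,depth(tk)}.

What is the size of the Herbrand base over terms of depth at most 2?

15

First count ground terms of depth ≤ 2.
Count level by level. With function symbols g/1, the terms of depth ≤ k are the 5 constants together with each function applied to depth-≤(k−1) tuples, so N_k = 5 + N_{k-1}.
N_0 = 5
N_1 = 5 + 5 = 10
N_2 = 5 + 10 = 15
So |H| = 15.
A ground atom is a predicate applied to a tuple of terms from H, so the count is the sum over predicates of |H|^arity:
  R: 15
Total ground atoms: 15.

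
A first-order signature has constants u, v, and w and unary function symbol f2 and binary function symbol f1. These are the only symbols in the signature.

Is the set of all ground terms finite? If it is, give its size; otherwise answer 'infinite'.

infinite

The signature has at least one function symbol (f2, arity 1) and at least one constant (u).
Iterating f2 gives infinitely many distinct ground terms: u, f2(u), f2(f2(u)), ...
So the Herbrand universe is infinite.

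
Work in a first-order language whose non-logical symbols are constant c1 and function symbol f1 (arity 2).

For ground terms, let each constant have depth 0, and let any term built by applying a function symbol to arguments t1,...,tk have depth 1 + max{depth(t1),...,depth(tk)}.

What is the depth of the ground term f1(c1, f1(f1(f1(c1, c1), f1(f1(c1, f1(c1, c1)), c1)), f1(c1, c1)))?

6

depth(f1(c1, c1)) = 1 + max(0, 0) = 1
depth(f1(c1, f1(c1, c1))) = 1 + max(0, 1) = 2
depth(f1(f1(c1, f1(c1, c1)), c1)) = 1 + max(2, 0) = 3
depth(f1(f1(c1, c1), f1(f1(c1, f1(c1, c1)), c1))) = 1 + max(1, 3) = 4
depth(f1(f1(f1(c1, c1), f1(f1(c1, f1(c1, c1)), c1)), f1(c1, c1))) = 1 + max(4, 1) = 5
depth(f1(c1, f1(f1(f1(c1, c1), f1(f1(c1, f1(c1, c1)), c1)), f1(c1, c1)))) = 1 + max(0, 5) = 6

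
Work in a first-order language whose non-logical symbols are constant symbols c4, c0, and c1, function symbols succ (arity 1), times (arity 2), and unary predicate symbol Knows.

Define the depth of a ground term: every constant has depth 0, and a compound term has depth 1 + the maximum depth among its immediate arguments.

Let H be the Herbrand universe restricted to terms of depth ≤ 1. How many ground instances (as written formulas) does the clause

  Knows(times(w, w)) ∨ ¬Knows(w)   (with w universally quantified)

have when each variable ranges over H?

Ground terms of depth ≤ 1:
  Write N_k for the number of ground terms of depth ≤ k. A term of depth ≤ k is either a constant or a function symbol applied to arguments of depth ≤ k−1, so N_k = 3 + N_{k-1} + N_{k-1}^2.
  N_0 = 3
  N_1 = 3 + 3 + 3^2 = 15
So there are 15 ground terms available for substitution.
There is 1 variable to instantiate (w),  occurring in at least one literal, so different choices give different ground instances.
Number of ground instances = 15.

15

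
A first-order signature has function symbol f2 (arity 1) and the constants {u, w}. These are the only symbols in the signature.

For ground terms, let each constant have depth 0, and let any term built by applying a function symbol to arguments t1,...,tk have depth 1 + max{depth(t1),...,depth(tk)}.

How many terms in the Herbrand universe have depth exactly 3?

Count level by level. With function symbols f2/1, the terms of depth ≤ k are the 2 constants together with each function applied to depth-≤(k−1) tuples, so N_k = 2 + N_{k-1}.
N_0 = 2
N_1 = 2 + 2 = 4
N_2 = 2 + 4 = 6
N_3 = 2 + 6 = 8
Terms of depth exactly 3: N_3 − N_2 = 8 − 6 = 2.

2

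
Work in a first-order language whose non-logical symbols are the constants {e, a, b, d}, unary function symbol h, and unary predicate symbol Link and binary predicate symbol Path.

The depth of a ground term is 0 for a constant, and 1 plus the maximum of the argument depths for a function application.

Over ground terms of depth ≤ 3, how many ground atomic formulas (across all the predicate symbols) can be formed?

272

First count ground terms of depth ≤ 3.
Write N_k for the number of ground terms of depth ≤ k. A term of depth ≤ k is either a constant or a function symbol applied to arguments of depth ≤ k−1, so N_k = 4 + N_{k-1}.
N_0 = 4
N_1 = 4 + 4 = 8
N_2 = 4 + 8 = 12
N_3 = 4 + 12 = 16
So |H| = 16.
For each predicate symbol, the number of ground atoms is |H| raised to its arity; summing:
  Link: 16;  Path: 16^2 = 256
Total ground atoms: 16 + 256 = 272.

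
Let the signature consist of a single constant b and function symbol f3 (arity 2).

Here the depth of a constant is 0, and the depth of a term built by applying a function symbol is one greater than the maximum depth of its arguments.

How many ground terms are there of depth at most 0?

Let N_k count ground terms of depth at most k. Each non-constant term of depth ≤ k is some function symbol applied to depth-≤(k−1) arguments, giving N_k = 1 + N_{k-1}^2.
N_0 = 1
Explicitly: b.

1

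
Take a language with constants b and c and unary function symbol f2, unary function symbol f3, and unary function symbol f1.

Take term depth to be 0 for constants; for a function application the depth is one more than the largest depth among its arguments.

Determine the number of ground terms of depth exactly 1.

If N_k denotes the number of depth-≤k ground terms, the 2 constants give N_0 = 2, and each function symbol of arity r contributes N_{k-1}^r new terms at level k: N_k = 2 + N_{k-1} + N_{k-1} + N_{k-1}.
N_0 = 2
N_1 = 2 + 2 + 2 + 2 = 8
Terms of depth exactly 1: N_1 − N_0 = 8 − 2 = 6.

6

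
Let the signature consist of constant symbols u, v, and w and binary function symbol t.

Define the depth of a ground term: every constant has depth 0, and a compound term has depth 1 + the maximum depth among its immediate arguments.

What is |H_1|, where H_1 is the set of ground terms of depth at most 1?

Let N_k count ground terms of depth at most k. Each non-constant term of depth ≤ k is some function symbol applied to depth-≤(k−1) arguments, giving N_k = 3 + N_{k-1}^2.
N_0 = 3
N_1 = 3 + 3^2 = 12
Explicitly: u, v, w, t(u, u), t(u, v), t(u, w), t(v, u), t(v, v), t(v, w), t(w, u), t(w, v), t(w, w).

12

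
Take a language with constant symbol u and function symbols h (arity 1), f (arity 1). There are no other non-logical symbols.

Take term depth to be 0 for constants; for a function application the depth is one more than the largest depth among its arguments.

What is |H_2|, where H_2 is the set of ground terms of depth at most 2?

7

If N_k denotes the number of depth-≤k ground terms, the 1 constant gives N_0 = 1, and each function symbol of arity r contributes N_{k-1}^r new terms at level k: N_k = 1 + N_{k-1} + N_{k-1}.
N_0 = 1
N_1 = 1 + 1 + 1 = 3
N_2 = 1 + 3 + 3 = 7
Explicitly: u, h(u), h(h(u)), h(f(u)), f(u), f(h(u)), f(f(u)).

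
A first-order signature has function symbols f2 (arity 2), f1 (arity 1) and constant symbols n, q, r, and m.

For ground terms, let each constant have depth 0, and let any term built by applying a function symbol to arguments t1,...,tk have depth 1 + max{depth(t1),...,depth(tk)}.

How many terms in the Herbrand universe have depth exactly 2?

If N_k denotes the number of depth-≤k ground terms, the 4 constants give N_0 = 4, and each function symbol of arity r contributes N_{k-1}^r new terms at level k: N_k = 4 + N_{k-1}^2 + N_{k-1}.
N_0 = 4
N_1 = 4 + 4^2 + 4 = 24
N_2 = 4 + 24^2 + 24 = 604
Terms of depth exactly 2: N_2 − N_1 = 604 − 24 = 580.

580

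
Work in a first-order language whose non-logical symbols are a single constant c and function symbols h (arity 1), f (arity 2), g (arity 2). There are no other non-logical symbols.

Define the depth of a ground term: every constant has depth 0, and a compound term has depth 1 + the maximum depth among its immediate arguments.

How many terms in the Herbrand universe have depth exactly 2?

33

Write N_k for the number of ground terms of depth ≤ k. A term of depth ≤ k is either a constant or a function symbol applied to arguments of depth ≤ k−1, so N_k = 1 + N_{k-1} + N_{k-1}^2 + N_{k-1}^2.
N_0 = 1
N_1 = 1 + 1 + 1^2 + 1^2 = 4
N_2 = 1 + 4 + 4^2 + 4^2 = 37
Terms of depth exactly 2: N_2 − N_1 = 37 − 4 = 33.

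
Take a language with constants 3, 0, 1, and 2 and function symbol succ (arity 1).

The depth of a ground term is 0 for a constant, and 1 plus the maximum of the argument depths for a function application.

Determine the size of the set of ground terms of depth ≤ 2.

12

If N_k denotes the number of depth-≤k ground terms, the 4 constants give N_0 = 4, and each function symbol of arity r contributes N_{k-1}^r new terms at level k: N_k = 4 + N_{k-1}.
N_0 = 4
N_1 = 4 + 4 = 8
N_2 = 4 + 8 = 12
Explicitly: 3, 0, 1, 2, succ(3), succ(0), succ(1), succ(2), succ(succ(3)), succ(succ(0)), succ(succ(1)), succ(succ(2)).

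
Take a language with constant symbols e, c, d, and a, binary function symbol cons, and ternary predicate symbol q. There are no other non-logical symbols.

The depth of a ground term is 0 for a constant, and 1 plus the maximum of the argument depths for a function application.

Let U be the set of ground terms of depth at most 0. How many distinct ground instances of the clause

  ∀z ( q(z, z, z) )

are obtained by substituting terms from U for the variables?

4

Ground terms of depth ≤ 0:
  Let N_k count ground terms of depth at most k. Each non-constant term of depth ≤ k is some function symbol applied to depth-≤(k−1) arguments, giving N_k = 4 + N_{k-1}^2.
  N_0 = 4
  Explicitly: e, c, d, a.
So there are 4 ground terms available for substitution.
The body mentions the single quantified variable z; since ground terms form a free algebra, no two substitutions collapse to the same formula.
Number of ground instances = 4.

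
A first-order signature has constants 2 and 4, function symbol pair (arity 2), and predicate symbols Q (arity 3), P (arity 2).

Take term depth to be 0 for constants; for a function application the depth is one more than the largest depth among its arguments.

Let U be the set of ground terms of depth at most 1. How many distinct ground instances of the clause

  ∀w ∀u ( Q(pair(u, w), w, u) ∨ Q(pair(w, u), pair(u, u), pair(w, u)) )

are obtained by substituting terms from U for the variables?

36

Ground terms of depth ≤ 1:
  If N_k denotes the number of depth-≤k ground terms, the 2 constants give N_0 = 2, and each function symbol of arity r contributes N_{k-1}^r new terms at level k: N_k = 2 + N_{k-1}^2.
  N_0 = 2
  N_1 = 2 + 2^2 = 6
  Explicitly: 2, 4, pair(2, 2), pair(2, 4), pair(4, 2), pair(4, 4).
So there are 6 ground terms available for substitution.
The body mentions every one of the 2 quantified variables; since ground terms form a free algebra, no two substitutions collapse to the same formula.
Number of ground instances = 6^2 = 36.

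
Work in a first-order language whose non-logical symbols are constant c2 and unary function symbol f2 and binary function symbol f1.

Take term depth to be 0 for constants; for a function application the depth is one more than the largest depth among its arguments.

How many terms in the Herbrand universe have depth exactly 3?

170

Write N_k for the number of ground terms of depth ≤ k. A term of depth ≤ k is either a constant or a function symbol applied to arguments of depth ≤ k−1, so N_k = 1 + N_{k-1} + N_{k-1}^2.
N_0 = 1
N_1 = 1 + 1 + 1^2 = 3
N_2 = 1 + 3 + 3^2 = 13
N_3 = 1 + 13 + 13^2 = 183
Terms of depth exactly 3: N_3 − N_2 = 183 − 13 = 170.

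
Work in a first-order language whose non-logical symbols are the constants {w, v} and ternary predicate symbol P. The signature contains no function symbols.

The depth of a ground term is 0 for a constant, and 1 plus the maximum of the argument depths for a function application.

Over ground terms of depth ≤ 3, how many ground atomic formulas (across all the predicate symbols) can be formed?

First count ground terms of depth ≤ 3.
With no function symbols every ground term is a constant, so there are exactly 2 ground terms at every depth bound.
N_0 = 2
N_1 = 2
N_2 = 2
N_3 = 2
Explicitly: w, v.
So |H| = 2.
Each predicate of arity r yields |H|^r ground atoms (one per choice of an r-tuple from H):
  P: 2^3 = 8
Total ground atoms: 8.

8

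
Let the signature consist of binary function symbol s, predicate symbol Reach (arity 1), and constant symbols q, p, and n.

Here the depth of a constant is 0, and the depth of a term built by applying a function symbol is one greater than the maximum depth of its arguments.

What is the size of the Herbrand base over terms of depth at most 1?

First count ground terms of depth ≤ 1.
Let N_k = |{terms of depth ≤ k}|. Then N_0 = 3 and N_k = 3 + N_{k-1}^2 for k ≥ 1 (one summand per function symbol, arity giving the exponent).
N_0 = 3
N_1 = 3 + 3^2 = 12
Explicitly: q, p, n, s(q, q), s(q, p), s(q, n), s(p, q), s(p, p), s(p, n), s(n, q), s(n, p), s(n, n).
So |H| = 12.
Ground atoms are formed by filling each argument slot of a predicate with a term from H, so an r-ary predicate gives |H|^r atoms:
  Reach: 12
Total ground atoms: 12.

12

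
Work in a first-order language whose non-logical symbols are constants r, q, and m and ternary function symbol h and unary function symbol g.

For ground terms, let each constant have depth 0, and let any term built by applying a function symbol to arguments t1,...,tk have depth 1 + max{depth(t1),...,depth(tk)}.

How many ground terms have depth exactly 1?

30

Let N_k count ground terms of depth at most k. Each non-constant term of depth ≤ k is some function symbol applied to depth-≤(k−1) arguments, giving N_k = 3 + N_{k-1}^3 + N_{k-1}.
N_0 = 3
N_1 = 3 + 3^3 + 3 = 33
Terms of depth exactly 1: N_1 − N_0 = 33 − 3 = 30.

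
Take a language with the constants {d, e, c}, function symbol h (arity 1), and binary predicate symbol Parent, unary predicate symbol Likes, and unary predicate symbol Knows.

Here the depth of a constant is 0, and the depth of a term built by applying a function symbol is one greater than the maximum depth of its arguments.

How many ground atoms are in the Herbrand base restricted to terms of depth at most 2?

First count ground terms of depth ≤ 2.
Let N_k = |{terms of depth ≤ k}|. Then N_0 = 3 and N_k = 3 + N_{k-1} for k ≥ 1 (one summand per function symbol, arity giving the exponent).
N_0 = 3
N_1 = 3 + 3 = 6
N_2 = 3 + 6 = 9
Explicitly: d, e, c, h(d), h(e), h(c), h(h(d)), h(h(e)), h(h(c)).
So |H| = 9.
Each predicate of arity r yields |H|^r ground atoms (one per choice of an r-tuple from H):
  Parent: 9^2 = 81;  Likes: 9;  Knows: 9
Total ground atoms: 81 + 9 + 9 = 99.

99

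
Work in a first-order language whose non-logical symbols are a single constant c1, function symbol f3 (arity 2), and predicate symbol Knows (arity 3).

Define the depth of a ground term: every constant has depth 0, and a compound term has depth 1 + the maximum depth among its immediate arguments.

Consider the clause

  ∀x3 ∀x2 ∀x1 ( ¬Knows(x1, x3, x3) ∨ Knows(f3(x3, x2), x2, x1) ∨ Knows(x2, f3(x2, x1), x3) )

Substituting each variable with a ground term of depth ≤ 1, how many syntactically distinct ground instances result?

Ground terms of depth ≤ 1:
  Let N_k = |{terms of depth ≤ k}|. Then N_0 = 1 and N_k = 1 + N_{k-1}^2 for k ≥ 1 (one summand per function symbol, arity giving the exponent).
  N_0 = 1
  N_1 = 1 + 1^2 = 2
  Explicitly: c1, f3(c1, c1).
So there are 2 ground terms available for substitution.
There are 3 variables to instantiate (x3, x2, x1), each occurring in at least one literal, so different choices give different ground instances.
Number of ground instances = 2^3 = 8.

8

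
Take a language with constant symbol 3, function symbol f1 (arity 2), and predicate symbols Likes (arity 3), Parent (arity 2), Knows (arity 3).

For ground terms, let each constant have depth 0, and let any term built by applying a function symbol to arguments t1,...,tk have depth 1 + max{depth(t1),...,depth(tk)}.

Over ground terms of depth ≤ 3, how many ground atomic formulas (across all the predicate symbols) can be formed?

35828

First count ground terms of depth ≤ 3.
Let N_k = |{terms of depth ≤ k}|. Then N_0 = 1 and N_k = 1 + N_{k-1}^2 for k ≥ 1 (one summand per function symbol, arity giving the exponent).
N_0 = 1
N_1 = 1 + 1^2 = 2
N_2 = 1 + 2^2 = 5
N_3 = 1 + 5^2 = 26
So |H| = 26.
For each predicate symbol, the number of ground atoms is |H| raised to its arity; summing:
  Likes: 26^3 = 17576;  Parent: 26^2 = 676;  Knows: 26^3 = 17576
Total ground atoms: 17576 + 676 + 17576 = 35828.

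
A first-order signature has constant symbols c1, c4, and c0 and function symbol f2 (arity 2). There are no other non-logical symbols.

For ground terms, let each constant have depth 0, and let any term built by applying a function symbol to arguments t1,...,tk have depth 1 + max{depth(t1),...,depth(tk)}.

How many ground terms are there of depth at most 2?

If N_k denotes the number of depth-≤k ground terms, the 3 constants give N_0 = 3, and each function symbol of arity r contributes N_{k-1}^r new terms at level k: N_k = 3 + N_{k-1}^2.
N_0 = 3
N_1 = 3 + 3^2 = 12
N_2 = 3 + 12^2 = 147

147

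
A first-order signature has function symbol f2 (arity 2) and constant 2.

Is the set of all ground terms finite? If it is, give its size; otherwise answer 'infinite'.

The signature has at least one function symbol (f2, arity 2) and at least one constant (2).
Iterating f2 gives infinitely many distinct ground terms: 2, f2(2, 2), f2(f2(2, 2), f2(2, 2)), ...
So the Herbrand universe is infinite.

infinite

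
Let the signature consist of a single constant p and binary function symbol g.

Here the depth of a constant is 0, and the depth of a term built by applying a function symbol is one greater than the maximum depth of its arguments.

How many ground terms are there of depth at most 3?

26

Let N_k = |{terms of depth ≤ k}|. Then N_0 = 1 and N_k = 1 + N_{k-1}^2 for k ≥ 1 (one summand per function symbol, arity giving the exponent).
N_0 = 1
N_1 = 1 + 1^2 = 2
N_2 = 1 + 2^2 = 5
N_3 = 1 + 5^2 = 26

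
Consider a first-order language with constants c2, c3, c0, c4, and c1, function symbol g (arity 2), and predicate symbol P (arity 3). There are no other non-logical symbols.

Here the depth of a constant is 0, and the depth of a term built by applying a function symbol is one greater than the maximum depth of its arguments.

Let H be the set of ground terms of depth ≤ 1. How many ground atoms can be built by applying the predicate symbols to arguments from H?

27000

First count ground terms of depth ≤ 1.
Let N_k count ground terms of depth at most k. Each non-constant term of depth ≤ k is some function symbol applied to depth-≤(k−1) arguments, giving N_k = 5 + N_{k-1}^2.
N_0 = 5
N_1 = 5 + 5^2 = 30
So |H| = 30.
Ground atoms are formed by filling each argument slot of a predicate with a term from H, so an r-ary predicate gives |H|^r atoms:
  P: 30^3 = 27000
Total ground atoms: 27000.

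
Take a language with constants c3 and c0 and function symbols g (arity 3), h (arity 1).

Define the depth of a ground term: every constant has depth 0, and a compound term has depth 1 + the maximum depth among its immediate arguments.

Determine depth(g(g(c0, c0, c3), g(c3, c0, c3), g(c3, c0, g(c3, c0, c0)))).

depth(g(c0, c0, c3)) = 1 + max(0, 0, 0) = 1
depth(g(c3, c0, c3)) = 1 + max(0, 0, 0) = 1
depth(g(c3, c0, c0)) = 1 + max(0, 0, 0) = 1
depth(g(c3, c0, g(c3, c0, c0))) = 1 + max(0, 0, 1) = 2
depth(g(g(c0, c0, c3), g(c3, c0, c3), g(c3, c0, g(c3, c0, c0)))) = 1 + max(1, 1, 2) = 3

3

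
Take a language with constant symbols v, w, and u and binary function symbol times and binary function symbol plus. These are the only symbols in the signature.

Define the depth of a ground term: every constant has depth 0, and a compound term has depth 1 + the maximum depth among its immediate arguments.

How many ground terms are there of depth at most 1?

21

Let N_k = |{terms of depth ≤ k}|. Then N_0 = 3 and N_k = 3 + N_{k-1}^2 + N_{k-1}^2 for k ≥ 1 (one summand per function symbol, arity giving the exponent).
N_0 = 3
N_1 = 3 + 3^2 + 3^2 = 21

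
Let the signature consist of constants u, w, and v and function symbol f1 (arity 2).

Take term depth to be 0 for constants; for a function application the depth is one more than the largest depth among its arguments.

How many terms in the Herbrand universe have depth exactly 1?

Count level by level. With function symbols f1/2, the terms of depth ≤ k are the 3 constants together with each function applied to depth-≤(k−1) tuples, so N_k = 3 + N_{k-1}^2.
N_0 = 3
N_1 = 3 + 3^2 = 12
Terms of depth exactly 1: N_1 − N_0 = 12 − 3 = 9.

9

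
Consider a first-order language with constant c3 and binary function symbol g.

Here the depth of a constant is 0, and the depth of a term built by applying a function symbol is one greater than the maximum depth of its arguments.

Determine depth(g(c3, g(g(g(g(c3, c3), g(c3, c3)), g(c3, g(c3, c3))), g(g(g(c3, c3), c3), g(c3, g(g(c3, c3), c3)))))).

6

depth(g(c3, c3)) = 1 + max(0, 0) = 1
depth(g(g(c3, c3), g(c3, c3))) = 1 + max(1, 1) = 2
depth(g(c3, g(c3, c3))) = 1 + max(0, 1) = 2
depth(g(g(g(c3, c3), g(c3, c3)), g(c3, g(c3, c3)))) = 1 + max(2, 2) = 3
depth(g(g(c3, c3), c3)) = 1 + max(1, 0) = 2
depth(g(c3, g(g(c3, c3), c3))) = 1 + max(0, 2) = 3
depth(g(g(g(c3, c3), c3), g(c3, g(g(c3, c3), c3)))) = 1 + max(2, 3) = 4
depth(g(g(g(g(c3, c3), g(c3, c3)), g(c3, g(c3, c3))), g(g(g(c3, c3), c3), g(c3, g(g(c3, c3), c3))))) = 1 + max(3, 4) = 5
depth(g(c3, g(g(g(g(c3, c3), g(c3, c3)), g(c3, g(c3, c3))), g(g(g(c3, c3), c3), g(c3, g(g(c3, c3), c3)))))) = 1 + max(0, 5) = 6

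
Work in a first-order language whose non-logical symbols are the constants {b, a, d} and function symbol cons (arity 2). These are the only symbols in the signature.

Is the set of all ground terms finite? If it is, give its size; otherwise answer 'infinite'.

infinite

The signature has at least one function symbol (cons, arity 2) and at least one constant (b).
Iterating cons gives infinitely many distinct ground terms: b, cons(b, b), cons(cons(b, b), cons(b, b)), ...
So the Herbrand universe is infinite.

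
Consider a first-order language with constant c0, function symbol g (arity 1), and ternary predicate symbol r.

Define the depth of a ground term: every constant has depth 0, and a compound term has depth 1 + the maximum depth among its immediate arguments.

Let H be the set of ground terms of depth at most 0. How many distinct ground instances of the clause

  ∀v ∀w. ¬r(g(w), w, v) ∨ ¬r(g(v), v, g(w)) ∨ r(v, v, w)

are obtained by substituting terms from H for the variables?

1

Ground terms of depth ≤ 0:
  Let N_k = |{terms of depth ≤ k}|. Then N_0 = 1 and N_k = 1 + N_{k-1} for k ≥ 1 (one summand per function symbol, arity giving the exponent).
  N_0 = 1
  Explicitly: c0.
So there is exactly 1 ground term available for substitution.
The body mentions every one of the 2 quantified variables; since ground terms form a free algebra, no two substitutions collapse to the same formula.
Number of ground instances = 1^2 = 1.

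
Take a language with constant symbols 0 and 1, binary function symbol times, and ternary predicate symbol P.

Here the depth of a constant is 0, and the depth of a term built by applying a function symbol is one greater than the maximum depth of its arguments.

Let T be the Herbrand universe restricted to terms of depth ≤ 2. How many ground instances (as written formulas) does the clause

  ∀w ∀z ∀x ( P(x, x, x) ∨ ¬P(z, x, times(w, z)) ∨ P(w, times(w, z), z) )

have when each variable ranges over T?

54872

Ground terms of depth ≤ 2:
  Count level by level. With function symbols times/2, the terms of depth ≤ k are the 2 constants together with each function applied to depth-≤(k−1) tuples, so N_k = 2 + N_{k-1}^2.
  N_0 = 2
  N_1 = 2 + 2^2 = 6
  N_2 = 2 + 6^2 = 38
So there are 38 ground terms available for substitution.
There are 3 variables to instantiate (w, z, x), each occurring in at least one literal, so different choices give different ground instances.
Number of ground instances = 38^3 = 54872.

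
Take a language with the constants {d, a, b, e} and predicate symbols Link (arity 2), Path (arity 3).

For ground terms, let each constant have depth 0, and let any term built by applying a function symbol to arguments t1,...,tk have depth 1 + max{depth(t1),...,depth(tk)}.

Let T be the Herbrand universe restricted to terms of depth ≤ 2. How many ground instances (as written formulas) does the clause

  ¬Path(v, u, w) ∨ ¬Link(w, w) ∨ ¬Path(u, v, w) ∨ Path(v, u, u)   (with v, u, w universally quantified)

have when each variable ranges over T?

64

Ground terms of depth ≤ 2:
  With no function symbols every ground term is a constant, so there are exactly 4 ground terms at every depth bound.
  N_0 = 4
  N_1 = 4
  N_2 = 4
  Explicitly: d, a, b, e.
So there are 4 ground terms available for substitution.
Each of v, u, w ranges independently over the available ground terms, and distinct assignments produce distinct instances.
Number of ground instances = 4^3 = 64.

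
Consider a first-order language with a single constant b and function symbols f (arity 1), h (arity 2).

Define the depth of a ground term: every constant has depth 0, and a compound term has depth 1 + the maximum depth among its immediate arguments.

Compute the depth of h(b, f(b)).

depth(f(b)) = 1 + depth(b) = 1 + 0 = 1
depth(h(b, f(b))) = 1 + max(0, 1) = 2

2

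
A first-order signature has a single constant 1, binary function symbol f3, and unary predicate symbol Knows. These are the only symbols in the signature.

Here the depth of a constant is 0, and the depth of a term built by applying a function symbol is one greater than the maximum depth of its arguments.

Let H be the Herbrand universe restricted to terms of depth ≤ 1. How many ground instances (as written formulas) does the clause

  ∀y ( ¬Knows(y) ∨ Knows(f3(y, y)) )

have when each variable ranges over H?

2

Ground terms of depth ≤ 1:
  Count level by level. With function symbols f3/2, the terms of depth ≤ k are the 1 constant together with each function applied to depth-≤(k−1) tuples, so N_k = 1 + N_{k-1}^2.
  N_0 = 1
  N_1 = 1 + 1^2 = 2
So there are 2 ground terms available for substitution.
The clause has 1 distinct variable (y), which appears in the body. In the free term algebra distinct substitutions yield syntactically distinct ground instances.
Number of ground instances = 2.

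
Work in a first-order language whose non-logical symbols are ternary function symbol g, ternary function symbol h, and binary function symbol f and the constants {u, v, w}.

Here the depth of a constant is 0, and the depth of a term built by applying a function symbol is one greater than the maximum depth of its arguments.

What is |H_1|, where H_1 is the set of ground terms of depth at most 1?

Write N_k for the number of ground terms of depth ≤ k. A term of depth ≤ k is either a constant or a function symbol applied to arguments of depth ≤ k−1, so N_k = 3 + N_{k-1}^3 + N_{k-1}^3 + N_{k-1}^2.
N_0 = 3
N_1 = 3 + 3^3 + 3^3 + 3^2 = 66

66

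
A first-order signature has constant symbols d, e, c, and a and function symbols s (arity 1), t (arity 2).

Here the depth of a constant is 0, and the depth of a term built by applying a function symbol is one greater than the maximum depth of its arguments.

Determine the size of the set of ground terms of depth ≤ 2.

Let N_k count ground terms of depth at most k. Each non-constant term of depth ≤ k is some function symbol applied to depth-≤(k−1) arguments, giving N_k = 4 + N_{k-1} + N_{k-1}^2.
N_0 = 4
N_1 = 4 + 4 + 4^2 = 24
N_2 = 4 + 24 + 24^2 = 604

604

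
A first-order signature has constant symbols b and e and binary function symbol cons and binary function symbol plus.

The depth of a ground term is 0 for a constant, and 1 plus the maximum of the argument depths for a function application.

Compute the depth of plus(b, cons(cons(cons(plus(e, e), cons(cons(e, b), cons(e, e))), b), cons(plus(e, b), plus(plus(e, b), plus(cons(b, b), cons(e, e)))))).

6

depth(plus(e, e)) = 1 + max(0, 0) = 1
depth(cons(e, b)) = 1 + max(0, 0) = 1
depth(cons(e, e)) = 1 + max(0, 0) = 1
depth(cons(cons(e, b), cons(e, e))) = 1 + max(1, 1) = 2
depth(cons(plus(e, e), cons(cons(e, b), cons(e, e)))) = 1 + max(1, 2) = 3
depth(cons(cons(plus(e, e), cons(cons(e, b), cons(e, e))), b)) = 1 + max(3, 0) = 4
depth(plus(e, b)) = 1 + max(0, 0) = 1
depth(cons(b, b)) = 1 + max(0, 0) = 1
depth(plus(cons(b, b), cons(e, e))) = 1 + max(1, 1) = 2
depth(plus(plus(e, b), plus(cons(b, b), cons(e, e)))) = 1 + max(1, 2) = 3
depth(cons(plus(e, b), plus(plus(e, b), plus(cons(b, b), cons(e, e))))) = 1 + max(1, 3) = 4
depth(cons(cons(cons(plus(e, e), cons(cons(e, b), cons(e, e))), b), cons(plus(e, b), plus(plus(e, b), plus(cons(b, b), cons(e, e)))))) = 1 + max(4, 4) = 5
depth(plus(b, cons(cons(cons(plus(e, e), cons(cons(e, b), cons(e, e))), b), cons(plus(e, b), plus(plus(e, b), plus(cons(b, b), cons(e, e))))))) = 1 + max(0, 5) = 6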